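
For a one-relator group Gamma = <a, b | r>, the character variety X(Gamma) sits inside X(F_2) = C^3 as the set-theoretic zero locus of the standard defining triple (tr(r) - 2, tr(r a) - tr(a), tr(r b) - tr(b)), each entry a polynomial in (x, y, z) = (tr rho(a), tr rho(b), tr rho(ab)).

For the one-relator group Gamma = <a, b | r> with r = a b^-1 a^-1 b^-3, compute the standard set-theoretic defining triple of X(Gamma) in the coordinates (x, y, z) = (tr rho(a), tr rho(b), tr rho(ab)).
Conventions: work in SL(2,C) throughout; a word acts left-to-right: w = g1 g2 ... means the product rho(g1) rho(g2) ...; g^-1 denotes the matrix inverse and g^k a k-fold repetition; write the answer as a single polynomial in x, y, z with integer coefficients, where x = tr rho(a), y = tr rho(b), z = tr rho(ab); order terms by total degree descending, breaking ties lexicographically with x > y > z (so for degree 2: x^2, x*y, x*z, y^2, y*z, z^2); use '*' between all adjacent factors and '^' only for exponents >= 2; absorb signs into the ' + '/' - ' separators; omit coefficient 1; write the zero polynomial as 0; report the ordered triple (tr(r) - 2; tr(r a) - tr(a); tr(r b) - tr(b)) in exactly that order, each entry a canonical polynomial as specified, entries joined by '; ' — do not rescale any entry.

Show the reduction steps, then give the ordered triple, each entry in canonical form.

x*y^3*z - x^2*y^2 - y^2*z^2 - x*y*z + x^2 + y^2 + z^2 - 4; x^2*y^3*z - x^3*y^2 - x*y^2*z^2 - x^2*y*z - y^3*z + x^3 + 2*x*y^2 + x*z^2 + 2*y*z - 4*x; x*y^2*z - x^2*y - y*z^2

trace(b^-1) = trace(b) = y
reduce: trace(b^-2) = trace(b^-1)*trace(b) - trace(1)  (eliminate b^-1) = y^2 - 2
reduce: trace(b^-1 a) = trace(a)*trace(b) - trace(a b)  (eliminate b^-1) = x*y - z
trace(a b a) = trace(a)*trace(b a) - trace(b)  (reduce the a square) = x*z - y
trace(a b a b) = trace(a b)*trace(a b) - trace(1)  (split on a) = z^2 - 2
trace(a b a b^-1) = trace(a b a)*trace(b) - trace(a b a b)  (eliminate b^-1) = x*y*z - y^2 - z^2 + 2
trace(b^-2 a b a) = trace(a b a b^-1)*trace(b) - trace(a b a)  (eliminate b^-1) = x*y^2*z - y^3 - y*z^2 - x*z + 3*y
reduce: trace(a^-1 b^-2 a b) = trace(b^-2 a b)*trace(a) - trace(b^-2 a b a)  (eliminate a^-1) = -x*y^2*z + x^2*y + y^3 + y*z^2 - 3*y
trace(a b^-1 a^-1 b^-2) = trace(a^-1 b^-2 a)*trace(b) - trace(a^-1 b^-2 a b)  (eliminate b^-1) = x*y^2*z - x^2*y - y*z^2 + y
so trace(b^-1 a b^-1) = trace(a b^-1)*trace(b) - trace(a)  (eliminate b^-1) = x*y^2 - y*z - x
trace(a^2) = trace(a)*trace(a) - trace(1)  (reduce the a square) = x^2 - 2
so trace(a b^-1 a) = trace(a^2)*trace(b) - trace(a^2 b)  (eliminate b^-1) = x^2*y - x*z - y
trace(b^-1 a b^-1 a) = trace(a b^-1 a)*trace(b) - trace(a b^-1 a b)  (eliminate b^-1) = x^2*y^2 - 2*x*y*z + z^2 - 2
trace(a b^-1 a^-1 b^-1) = trace(b^-1 a b^-1)*trace(a) - trace(b^-1 a b^-1 a)  (eliminate a^-1) = x*y*z - x^2 - z^2 + 2
trace(a b^-1 a^-1 b^-3) = trace(a b^-1 a^-1 b^-2)*trace(b) - trace(a b^-1 a^-1 b^-1)  (eliminate b^-1) = x*y^3*z - x^2*y^2 - y^2*z^2 - x*y*z + x^2 + y^2 + z^2 - 2
reduce: trace(b^-2 a^2) = trace(b^-1 a^2)*trace(b) - trace(b^-1 a^2 b) = x^2*y^2 - x*y*z - x^2 - y^2 + 2
so trace(b^-2 a^2 b^-1) = trace(b^-2 a^2)*trace(b) - trace(b^-2 a^2 b) = x^2*y^3 - x*y^2*z - 2*x^2*y - y^3 + x*z + 3*y
trace(a^3) = trace(a)*trace(a^2) - trace(a) = x^3 - 3*x
trace(a^3 b) = trace(a)*trace(b a^2) - trace(b a) = x^2*z - x*y - z
trace(a b^-1 a^2) = trace(a^3)*trace(b) - trace(a^3 b) = x^3*y - x^2*z - 2*x*y + z
trace(b a b) = trace(b)*trace(a b) - trace(a) = y*z - x
trace(a^2 b a b) = trace(a)*trace(b a b a) - trace(b a b) = x*z^2 - y*z - x
trace(a b^-1 a^2 b) = trace(a^2 b a)*trace(b) - trace(a^2 b a b) = x^2*y*z - x*y^2 - x*z^2 + x
reduce: trace(b^-1 a^2 b^-1 a) = trace(a b^-1 a^2)*trace(b) - trace(a b^-1 a^2 b) = x^3*y^2 - 2*x^2*y*z - x*y^2 + x*z^2 + y*z - x
trace(b^-2 a^2 b^-1 a) = trace(b^-1 a^2 b^-1 a)*trace(b) - trace(b^-1 a^2 b^-1 a b) = x^3*y^3 - 2*x^2*y^2*z - x^3*y - x*y^3 + x*y*z^2 + x^2*z + y^2*z + x*y - z
so trace(b^-1 a^2 b^-1 a^-1 b^-1) = trace(b^-2 a^2 b^-1)*trace(a) - trace(b^-2 a^2 b^-1 a) = x^2*y^2*z - x^3*y - x*y*z^2 - y^2*z + 2*x*y + z
trace(b a^2 b) = trace(b)*trace(a^2 b) - trace(a^2) = x*y*z - x^2 - y^2 + 2
reduce: trace(a^2 b a^-1 b) = trace(b a^2 b)*trace(a) - trace(b a^2 b a) = x^2*y*z - x^3 - x*y^2 - x*z^2 + y*z + 3*x
so trace(a^-1 b^-1 a^2 b) = trace(a^2 b a^-1)*trace(b) - trace(a^2 b a^-1 b) = -x^2*y*z + x^3 + x*y^2 + x*z^2 - 3*x
so trace(b^-1 a^2 b^-1 a^-1) = trace(a^-1 b^-1 a^2)*trace(b) - trace(a^-1 b^-1 a^2 b) = x^2*y*z - x^3 - x*z^2 - y*z + 3*x
reduce: trace(a b^-1 a^-1 b^-3 a) = trace(b^-1 a^2 b^-1 a^-1 b^-1)*trace(b) - trace(b^-1 a^2 b^-1 a^-1) = x^2*y^3*z - x^3*y^2 - x*y^2*z^2 - x^2*y*z - y^3*z + x^3 + 2*x*y^2 + x*z^2 + 2*y*z - 3*x
assemble the triple (trace(r) - 2; trace(r a) - x; trace(r b) - y)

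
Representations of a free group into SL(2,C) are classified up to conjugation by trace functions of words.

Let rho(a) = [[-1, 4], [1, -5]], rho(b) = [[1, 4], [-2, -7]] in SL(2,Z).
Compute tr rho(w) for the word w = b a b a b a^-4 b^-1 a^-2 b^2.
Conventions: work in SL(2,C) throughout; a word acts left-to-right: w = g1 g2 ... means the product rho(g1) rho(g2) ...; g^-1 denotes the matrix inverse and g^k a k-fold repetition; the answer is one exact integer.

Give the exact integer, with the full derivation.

rho(b) = [[1, 4], [-2, -7]]
... * rho(a) = [[-1, 4], [1, -5]]  ->  [[3, -16], [-5, 27]]
... * rho(b) = [[1, 4], [-2, -7]]  ->  [[35, 124], [-59, -209]]
... * rho(a) = [[-1, 4], [1, -5]]  ->  [[89, -480], [-150, 809]]
... * rho(b) = [[1, 4], [-2, -7]]  ->  [[1049, 3716], [-1768, -6263]]
... * rho(a^-1) = [[-5, -4], [-1, -1]]  ->  [[-8961, -7912], [15103, 13335]]
... * rho(a^-1) = [[-5, -4], [-1, -1]]  ->  [[52717, 43756], [-88850, -73747]]
... * rho(a^-1) = [[-5, -4], [-1, -1]]  ->  [[-307341, -254624], [517997, 429147]]
... * rho(a^-1) = [[-5, -4], [-1, -1]]  ->  [[1791329, 1483988], [-3019132, -2501135]]
... * rho(b^-1) = [[-7, -4], [2, 1]]  ->  [[-9571327, -5681328], [16131654, 9575393]]
... * rho(a^-1) = [[-5, -4], [-1, -1]]  ->  [[53537963, 43966636], [-90233663, -74102009]]
... * rho(a^-1) = [[-5, -4], [-1, -1]]  ->  [[-311656451, -258118488], [525270324, 435036661]]
... * rho(b) = [[1, 4], [-2, -7]]  ->  [[204580525, 560203612], [-344802998, -944175331]]
... * rho(b) = [[1, 4], [-2, -7]]  ->  [[-915826699, -3103103184], [1543547664, 5230015325]]
tr = -915826699 + 5230015325 = 4314188626

4314188626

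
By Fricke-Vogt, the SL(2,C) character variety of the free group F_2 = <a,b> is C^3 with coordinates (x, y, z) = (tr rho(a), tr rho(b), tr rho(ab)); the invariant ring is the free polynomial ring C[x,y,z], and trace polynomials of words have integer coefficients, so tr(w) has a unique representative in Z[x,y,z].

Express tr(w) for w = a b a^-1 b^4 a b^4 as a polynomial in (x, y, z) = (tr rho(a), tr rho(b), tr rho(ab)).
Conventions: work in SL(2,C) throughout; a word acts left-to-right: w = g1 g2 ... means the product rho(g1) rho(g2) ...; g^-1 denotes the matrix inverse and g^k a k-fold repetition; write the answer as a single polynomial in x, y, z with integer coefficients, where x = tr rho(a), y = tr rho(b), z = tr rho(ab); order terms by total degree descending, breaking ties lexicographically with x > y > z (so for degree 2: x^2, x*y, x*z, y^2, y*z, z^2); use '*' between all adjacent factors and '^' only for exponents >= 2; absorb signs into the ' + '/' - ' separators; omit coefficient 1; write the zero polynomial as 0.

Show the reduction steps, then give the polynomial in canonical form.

tr(a b a b) = tr(b a) * tr(b a) - tr(1)   [split at repeated b] = z^2 - 2
tr(a b a) = tr(a) * tr(b a) - tr(b) = x*z - y
reduce: tr(a b^2 a b) = tr(b) * tr(a b a b) - tr(a b a) = y*z^2 - x*z - y
so tr(a^2) = tr(a) * tr(a) - tr(1) = x^2 - 2
so tr(a b^2 a) = tr(b) * tr(a^2 b) - tr(a^2) = x*y*z - x^2 - y^2 + 2
tr(b a b^2 a b) = tr(b) * tr(a b^2 a b) - tr(a b^2 a) = y^2*z^2 - 2*x*y*z + x^2 - 2
so tr(b a b^3 a b) = tr(b) * tr(b a b^2 a b) - tr(b a b^2 a) = y^3*z^2 - 2*x*y^2*z + x^2*y - y*z^2 + x*z - y
reduce: tr(b a b^3 a) = tr(b) * tr(a b a b^2) - tr(a b a b) = y^2*z^2 - x*y*z - y^2 - z^2 + 2
reduce: tr(b^2 a b^3 a b) = tr(b) * tr(b a b^3 a b) - tr(b a b^3 a) = y^4*z^2 - 2*x*y^3*z + x^2*y^2 - 2*y^2*z^2 + 2*x*y*z + z^2 - 2
tr(b^3 a b^3 a b) = tr(b) * tr(b^2 a b^3 a b) - tr(b^2 a b^3 a) = y^5*z^2 - 2*x*y^4*z + x^2*y^3 - 3*y^3*z^2 + 4*x*y^2*z - x^2*y + 2*y*z^2 - x*z - y
tr(b a b^5 a b^2) = tr(b) * tr(b^3 a b^3 a b) - tr(b^3 a b^3 a) = y^6*z^2 - 2*x*y^5*z + x^2*y^4 - 4*y^4*z^2 + 6*x*y^3*z - 2*x^2*y^2 + 4*y^2*z^2 - 3*x*y*z - y^2 - z^2 + 2
tr(b a b a b^3) = tr(b) * tr(a b a b^3) - tr(a b a b^2) = y^3*z^2 - x*y^2*z - y^3 - 2*y*z^2 + x*z + 3*y
so tr(a b^5 a b) = tr(b) * tr(b a b a b^3) - tr(b a b a b^2) = y^4*z^2 - x*y^3*z - y^4 - 3*y^2*z^2 + 2*x*y*z + 4*y^2 + z^2 - 2
tr(b a^2 b^2) = tr(b) * tr(b a^2 b) - tr(b a^2) = x*y^2*z - x^2*y - y^3 - x*z + 3*y
tr(a^2 b^4) = tr(b) * tr(b a^2 b^2) - tr(b a^2 b) = x*y^3*z - x^2*y^2 - y^4 - 2*x*y*z + x^2 + 4*y^2 - 2
so tr(a b^5 a) = tr(b) * tr(a^2 b^4) - tr(a^2 b^3) = x*y^4*z - x^2*y^3 - y^5 - 3*x*y^2*z + 2*x^2*y + 5*y^3 + x*z - 5*y
so tr(b a b^5 a b) = tr(b) * tr(a b^5 a b) - tr(a b^5 a) = y^5*z^2 - 2*x*y^4*z + x^2*y^3 - 3*y^3*z^2 + 5*x*y^2*z - 2*x^2*y - y^3 + y*z^2 - x*z + 3*y
tr(b^4 a b^4 a b) = tr(b) * tr(b a b^5 a b^2) - tr(b a b^5 a b) = y^7*z^2 - 2*x*y^6*z + x^2*y^5 - 5*y^5*z^2 + 8*x*y^4*z - 3*x^2*y^3 + 7*y^3*z^2 - 8*x*y^2*z + 2*x^2*y - 2*y*z^2 + x*z - y
tr(a b a b a b) = tr(b a b a) * tr(b a) - tr(a b)   [split at repeated b] = z^3 - 3*z
so tr(b a b) = tr(b) * tr(a b) - tr(a) = y*z - x
tr(a b a b a) = tr(a) * tr(b a b a) - tr(b a b) = x*z^2 - y*z - x
reduce: tr(b a b a b a b) = tr(b) * tr(a b a b a b) - tr(a b a b a) = y*z^3 - x*z^2 - 2*y*z + x
reduce: tr(a b^3 a b a b) = tr(b) * tr(b a b a b a b) - tr(b a b a b a) = y^2*z^3 - x*y*z^2 - 2*y^2*z - z^3 + x*y + 3*z
tr(b^2 a b) = tr(b) * tr(a b^2) - tr(a b) = y^2*z - x*y - z
tr(b^3 a b) = tr(b) * tr(b^2 a b) - tr(b^2 a) = y^3*z - x*y^2 - 2*y*z + x
so tr(a b^3 a b a) = tr(a) * tr(b^3 a b a) - tr(b^3 a b) = x*y^2*z^2 - x^2*y*z - y^3*z - x*z^2 + 2*y*z + x
tr(a b^3 a b a b^2) = tr(b) * tr(a b^3 a b a b) - tr(a b^3 a b a) = y^3*z^3 - 2*x*y^2*z^2 + x^2*y*z - y^3*z - y*z^3 + x*y^2 + x*z^2 + y*z - x
reduce: tr(b a b a b^3 a b^2) = tr(b) * tr(a b^3 a b a b^2) - tr(a b^3 a b a b) = y^4*z^3 - 2*x*y^3*z^2 + x^2*y^2*z - y^4*z - 2*y^2*z^3 + x*y^3 + 2*x*y*z^2 + 3*y^2*z + z^3 - 2*x*y - 3*z
tr(a b a^2) = tr(a) * tr(b a^2) - tr(b a) = x^2*z - x*y - z
tr(a b^2 a b a) = tr(b) * tr(a b a^2 b) - tr(a b a^2) = x*y*z^2 - x^2*z - y^2*z + z
reduce: tr(a b^2 a b a b^2) = tr(b) * tr(a b^2 a b a b) - tr(a b^2 a b a) = y^2*z^3 - 2*x*y*z^2 + x^2*z - y^2*z + x*y - z
so tr(b a b a b^3 a b) = tr(b) * tr(a b^2 a b a b^2) - tr(a b^2 a b a b) = y^3*z^3 - 2*x*y^2*z^2 + x^2*y*z - y^3*z - y*z^3 + x*y^2 + x*z^2 + y*z - x
reduce: tr(a b^4 a b a b^3) = tr(b) * tr(b a b a b^3 a b^2) - tr(b a b a b^3 a b) = y^5*z^3 - 2*x*y^4*z^2 + x^2*y^3*z - y^5*z - 3*y^3*z^3 + x*y^4 + 4*x*y^2*z^2 - x^2*y*z + 4*y^3*z + 2*y*z^3 - 3*x*y^2 - x*z^2 - 4*y*z + x
reduce: tr(a b^4 a b a b^2) = tr(b) * tr(b a b a b^2 a b^2) - tr(b a b a b^2 a b) = y^4*z^3 - 2*x*y^3*z^2 + x^2*y^2*z - y^4*z - 2*y^2*z^3 + x*y^3 + 3*x*y*z^2 - x^2*z + 2*y^2*z - 2*x*y + z
tr(b^4 a b^4 a b a) = tr(b) * tr(a b^4 a b a b^3) - tr(a b^4 a b a b^2) = y^6*z^3 - 2*x*y^5*z^2 + x^2*y^4*z - y^6*z - 4*y^4*z^3 + x*y^5 + 6*x*y^3*z^2 - 2*x^2*y^2*z + 5*y^4*z + 4*y^2*z^3 - 4*x*y^3 - 4*x*y*z^2 + x^2*z - 6*y^2*z + 3*x*y - z
tr(a b a^-1 b^4 a b^4) = tr(b^4 a b^4 a b) * tr(a) - tr(b^4 a b^4 a b a) = x*y^7*z^2 - 2*x^2*y^6*z - y^6*z^3 + x^3*y^5 - 3*x*y^5*z^2 + 7*x^2*y^4*z + y^6*z + 4*y^4*z^3 - 3*x^3*y^3 - x*y^5 + x*y^3*z^2 - 6*x^2*y^2*z - 5*y^4*z - 4*y^2*z^3 + 2*x^3*y + 4*x*y^3 + 2*x*y*z^2 + 6*y^2*z - 4*x*y + z

x*y^7*z^2 - 2*x^2*y^6*z - y^6*z^3 + x^3*y^5 - 3*x*y^5*z^2 + 7*x^2*y^4*z + y^6*z + 4*y^4*z^3 - 3*x^3*y^3 - x*y^5 + x*y^3*z^2 - 6*x^2*y^2*z - 5*y^4*z - 4*y^2*z^3 + 2*x^3*y + 4*x*y^3 + 2*x*y*z^2 + 6*y^2*z - 4*x*y + z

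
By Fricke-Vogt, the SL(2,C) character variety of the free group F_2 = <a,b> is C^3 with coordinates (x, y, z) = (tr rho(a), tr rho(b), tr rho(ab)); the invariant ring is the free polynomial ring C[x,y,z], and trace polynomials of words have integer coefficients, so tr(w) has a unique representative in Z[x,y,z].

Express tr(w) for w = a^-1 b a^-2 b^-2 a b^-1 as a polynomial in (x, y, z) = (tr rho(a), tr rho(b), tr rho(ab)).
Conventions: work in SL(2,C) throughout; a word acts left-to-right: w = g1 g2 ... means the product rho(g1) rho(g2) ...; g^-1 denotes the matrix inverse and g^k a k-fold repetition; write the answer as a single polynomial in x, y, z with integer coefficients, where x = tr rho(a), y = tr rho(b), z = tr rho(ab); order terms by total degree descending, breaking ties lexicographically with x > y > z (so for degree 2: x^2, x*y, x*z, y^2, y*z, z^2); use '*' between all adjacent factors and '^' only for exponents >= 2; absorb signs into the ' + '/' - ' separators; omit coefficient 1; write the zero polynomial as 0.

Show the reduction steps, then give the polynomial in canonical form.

x^3*y^3*z - x^4*y^2 - x^2*y^4 - 2*x^2*y^2*z^2 + x^3*y*z + x*y^3*z + x*y*z^3 + 4*x^2*y^2 - 4*x*y*z + z^2 - 2

tr(b^-1) = tr(b) = y
tr(a^2) = tr(a) tr(a) - tr(1) = x^2 - 2
tr(a b a) = tr(a) tr(b a) - tr(b) = x*z - y
tr(a^2 b a) = tr(a) tr(a b a) - tr(a b) = x^2*z - x*y - z
tr(b a b a) = tr(a b) tr(a b) - tr(1) = z^2 - 2
use: tr(b a b) = tr(b) tr(a b) - tr(a) = y*z - x
tr(a^2 b a b) = tr(a) tr(b a b a) - tr(b a b) = x*z^2 - y*z - x
use: tr(b^-1 a^2 b a) = tr(a^2 b a) tr(b) - tr(a^2 b a b) = x^2*y*z - x*y^2 - x*z^2 + x
tr(a b a^-1 b^-1 a) = tr(b^-1 a^2 b) tr(a) - tr(b^-1 a^2 b a) = -x^2*y*z + x^3 + x*y^2 + x*z^2 - 3*x
tr(b a b a b) = tr(b) tr(a b a b) - tr(a b a) = y*z^2 - x*z - y
apply: tr(b a b a b a) = tr(b a) tr(b a b a) - tr(b^-1 a^-1) = z^3 - 3*z
tr(a b a b a^-1 b) = tr(b a b a b) tr(a) - tr(b a b a b a) = x*y*z^2 - x^2*z - z^3 - x*y + 3*z
tr(a b a^-1 b^-1 a b) = tr(a b a b a^-1) tr(b) - tr(a b a b a^-1 b) = -x*y*z^2 + x^2*z + y^2*z + z^3 - 3*z
tr(b a^-1 b^-1 a b^-1 a) = tr(a b a^-1 b^-1 a) tr(b) - tr(a b a^-1 b^-1 a b) = -x^2*y^2*z + x^3*y + x*y^3 + 2*x*y*z^2 - x^2*z - y^2*z - z^3 - 3*x*y + 3*z
apply: tr(b^-1 a b^-1 a^-1 b a^-1) = tr(b a^-1 b^-1 a b^-1) tr(a) - tr(b a^-1 b^-1 a b^-1 a) = x^2*y^2*z - x^3*y - x*y^3 - 2*x*y*z^2 + x^2*z + y^2*z + z^3 + 4*x*y - 3*z
tr(a b^-1 a^-1 b a^-2 b^-1) = tr(b^-1 a b^-1 a^-1 b a^-1) tr(a) - tr(b^-1 a b^-1 a^-1 b) = x^3*y^2*z - x^4*y - x^2*y^3 - 2*x^2*y*z^2 + x^3*z + x*y^2*z + x*z^3 + 4*x^2*y - 3*x*z - y
use: tr(b a^-1) = tr(b) tr(a) - tr(b a) = x*y - z
use: tr(a^-1 b a^-1) = tr(b a^-1) tr(a) - tr(b) = x^2*y - x*z - y
apply: tr(b^2) = tr(b) tr(b) - tr(1) = y^2 - 2
tr(b a^-1 b) = tr(b^2) tr(a) - tr(b^2 a) = x*y^2 - y*z - x
use: tr(b a^-1 b a) = tr(b a b) tr(a) - tr(b a b a) = x*y*z - x^2 - z^2 + 2
tr(a^-1 b a^-1 b) = tr(b a^-1 b) tr(a) - tr(b a^-1 b a) = x^2*y^2 - 2*x*y*z + z^2 - 2
use: tr(b^-1 a^-1 b a^-1) = tr(a^-1 b a^-1) tr(b) - tr(a^-1 b a^-1 b) = x*y*z - y^2 - z^2 + 2
use: tr(a^-1 b a^-2 b^-2 a b^-1) = tr(a b^-1 a^-1 b a^-2 b^-1) tr(b) - tr(a b^-1 a^-1 b a^-2) = x^3*y^3*z - x^4*y^2 - x^2*y^4 - 2*x^2*y^2*z^2 + x^3*y*z + x*y^3*z + x*y*z^3 + 4*x^2*y^2 - 4*x*y*z + z^2 - 2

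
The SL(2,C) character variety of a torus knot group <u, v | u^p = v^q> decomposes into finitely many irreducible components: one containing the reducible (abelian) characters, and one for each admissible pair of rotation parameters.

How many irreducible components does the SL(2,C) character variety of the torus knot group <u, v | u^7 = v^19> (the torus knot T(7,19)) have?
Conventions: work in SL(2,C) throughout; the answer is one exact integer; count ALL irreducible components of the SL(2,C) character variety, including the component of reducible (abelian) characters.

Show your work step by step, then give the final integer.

For T(7,19): irreducibility forces the central element u^7 = v^19 to one of +I, -I.
On an irreducible component, tr(u) is locked at 2*cos(pi*alpha/7) for some alpha in 1..6, and tr(v) at 2*cos(pi*beta/19) for some beta in 1..18.
Consistency of u^7 = (-1)^alpha I with v^19 = (-1)^beta I forces alpha = beta (mod 2).
count pairs: odd alpha (3 choices) x odd beta (9), plus even alpha (3) x even beta (9): 3*9 + 3*9 = 54.
That is 54 components of irreducible characters, and with the reducible (abelian) component the total is 55.

55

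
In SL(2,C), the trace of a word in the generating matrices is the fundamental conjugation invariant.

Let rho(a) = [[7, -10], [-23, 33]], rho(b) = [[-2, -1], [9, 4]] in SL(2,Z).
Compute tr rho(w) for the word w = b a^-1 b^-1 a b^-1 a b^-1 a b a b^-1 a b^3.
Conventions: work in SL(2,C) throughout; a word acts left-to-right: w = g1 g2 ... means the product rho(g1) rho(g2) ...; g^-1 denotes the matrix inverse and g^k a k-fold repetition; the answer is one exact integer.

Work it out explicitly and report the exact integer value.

rho(b) = [[-2, -1], [9, 4]]
... * rho(a^-1) = [[33, 10], [23, 7]]  ->  [[-89, -27], [389, 118]]
... * rho(b^-1) = [[4, 1], [-9, -2]]  ->  [[-113, -35], [494, 153]]
... * rho(a) = [[7, -10], [-23, 33]]  ->  [[14, -25], [-61, 109]]
... * rho(b^-1) = [[4, 1], [-9, -2]]  ->  [[281, 64], [-1225, -279]]
... * rho(a) = [[7, -10], [-23, 33]]  ->  [[495, -698], [-2158, 3043]]
... * rho(b^-1) = [[4, 1], [-9, -2]]  ->  [[8262, 1891], [-36019, -8244]]
... * rho(a) = [[7, -10], [-23, 33]]  ->  [[14341, -20217], [-62521, 88138]]
... * rho(b) = [[-2, -1], [9, 4]]  ->  [[-210635, -95209], [918284, 415073]]
... * rho(a) = [[7, -10], [-23, 33]]  ->  [[715362, -1035547], [-3118691, 4514569]]
... * rho(b^-1) = [[4, 1], [-9, -2]]  ->  [[12181371, 2786456], [-53105885, -12147829]]
... * rho(a) = [[7, -10], [-23, 33]]  ->  [[21181109, -29860662], [-92341128, 130180493]]
... * rho(b) = [[-2, -1], [9, 4]]  ->  [[-311108176, -140623757], [1356306693, 613063100]]
... * rho(b) = [[-2, -1], [9, 4]]  ->  [[-643397461, -251386852], [2804954514, 1095945707]]
... * rho(b) = [[-2, -1], [9, 4]]  ->  [[-975686746, -362149947], [4253602335, 1578828314]]
tr = -975686746 + 1578828314 = 603141568

603141568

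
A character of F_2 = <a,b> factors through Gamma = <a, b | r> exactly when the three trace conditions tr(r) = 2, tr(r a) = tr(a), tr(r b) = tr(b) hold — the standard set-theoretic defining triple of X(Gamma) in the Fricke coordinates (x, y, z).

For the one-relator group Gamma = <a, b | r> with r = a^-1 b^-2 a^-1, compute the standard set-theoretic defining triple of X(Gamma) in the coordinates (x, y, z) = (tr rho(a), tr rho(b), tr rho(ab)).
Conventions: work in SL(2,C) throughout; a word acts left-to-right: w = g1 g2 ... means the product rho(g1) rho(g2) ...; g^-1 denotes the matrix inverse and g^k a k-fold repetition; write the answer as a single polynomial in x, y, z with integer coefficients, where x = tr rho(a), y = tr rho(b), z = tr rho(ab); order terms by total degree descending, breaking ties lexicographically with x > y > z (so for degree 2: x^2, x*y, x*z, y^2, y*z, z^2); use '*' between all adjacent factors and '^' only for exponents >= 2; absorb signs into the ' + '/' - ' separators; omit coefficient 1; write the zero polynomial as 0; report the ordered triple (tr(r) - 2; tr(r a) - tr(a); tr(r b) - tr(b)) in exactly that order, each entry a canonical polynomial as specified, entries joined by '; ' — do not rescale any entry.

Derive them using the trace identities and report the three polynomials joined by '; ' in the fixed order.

tr(b^-1) = tr(b) = y
reduce: tr(b^-2) = tr(b^-1)*tr(b) - tr(1) = y^2 - 2
tr(a b^-1) = tr(a)*tr(b) - tr(a b) = x*y - z
so tr(b^-2 a) = tr(a b^-1)*tr(b) - tr(a) = x*y^2 - y*z - x
so tr(a^-1 b^-2) = tr(b^-2)*tr(a) - tr(b^-2 a) = y*z - x
tr(a^-1 b^-2 a^-1) = tr(a^-1 b^-2)*tr(a) - tr(a^-1 b^-2 a) = x*y*z - x^2 - y^2 + 2
reduce: tr(a^-1 b a^-1) = tr(b a^-1)*tr(a) - tr(b)   [inverse elimination on a] = x^2*y - x*z - y
so tr(b a b a) = tr(b a)*tr(b a) - tr(1)   [split at a repeated b] = z^2 - 2
so tr(b a^-1 b a) = tr(b a b)*tr(a) - tr(b a b a)   [inverse elimination on a] = x*y*z - x^2 - z^2 + 2
tr(a^-1 b a^-1 b) = tr(b a^-1 b)*tr(a) - tr(b a^-1 b a)   [inverse elimination on a] = x^2*y^2 - 2*x*y*z + z^2 - 2
tr(b^-1 a^-1 b a^-1) = tr(a^-1 b a^-1)*tr(b) - tr(a^-1 b a^-1 b)   [inverse elimination on b] = x*y*z - y^2 - z^2 + 2
tr(a^-1 b^-2 a^-1 b) = tr(b^-1 a^-1 b a^-1)*tr(b) - tr(b^-1 a^-1 b a^-1 b)   [inverse elimination on b] = x*y^2*z - x^2*y - y^3 - y*z^2 + x*z + 3*y
assemble the triple (tr(r) - 2; tr(r a) - x; tr(r b) - y)

x*y*z - x^2 - y^2; y*z - 2*x; x*y^2*z - x^2*y - y^3 - y*z^2 + x*z + 2*y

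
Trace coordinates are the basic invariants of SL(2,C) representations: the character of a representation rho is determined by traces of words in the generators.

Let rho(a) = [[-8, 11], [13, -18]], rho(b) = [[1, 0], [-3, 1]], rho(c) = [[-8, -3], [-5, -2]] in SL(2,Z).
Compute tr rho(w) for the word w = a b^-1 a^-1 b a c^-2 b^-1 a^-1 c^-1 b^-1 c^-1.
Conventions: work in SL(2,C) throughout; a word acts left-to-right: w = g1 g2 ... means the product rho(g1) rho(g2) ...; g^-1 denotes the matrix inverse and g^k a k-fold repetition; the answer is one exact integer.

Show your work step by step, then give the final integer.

156494797

rho(a) = [[-8, 11], [13, -18]]
... * rho(b^-1) = [[1, 0], [3, 1]]  ->  [[25, 11], [-41, -18]]
... * rho(a^-1) = [[-18, -11], [-13, -8]]  ->  [[-593, -363], [972, 595]]
... * rho(b) = [[1, 0], [-3, 1]]  ->  [[496, -363], [-813, 595]]
... * rho(a) = [[-8, 11], [13, -18]]  ->  [[-8687, 11990], [14239, -19653]]
... * rho(c^-1) = [[-2, 3], [5, -8]]  ->  [[77324, -121981], [-126743, 199941]]
... * rho(c^-1) = [[-2, 3], [5, -8]]  ->  [[-764553, 1207820], [1253191, -1979757]]
... * rho(b^-1) = [[1, 0], [3, 1]]  ->  [[2858907, 1207820], [-4686080, -1979757]]
... * rho(a^-1) = [[-18, -11], [-13, -8]]  ->  [[-67161986, -41110537], [110086281, 67384936]]
... * rho(c^-1) = [[-2, 3], [5, -8]]  ->  [[-71228713, 127398338], [116752118, -208820645]]
... * rho(b^-1) = [[1, 0], [3, 1]]  ->  [[310966301, 127398338], [-509709817, -208820645]]
... * rho(c^-1) = [[-2, 3], [5, -8]]  ->  [[15059088, -86287801], [-24683591, 141435709]]
tr = 15059088 + 141435709 = 156494797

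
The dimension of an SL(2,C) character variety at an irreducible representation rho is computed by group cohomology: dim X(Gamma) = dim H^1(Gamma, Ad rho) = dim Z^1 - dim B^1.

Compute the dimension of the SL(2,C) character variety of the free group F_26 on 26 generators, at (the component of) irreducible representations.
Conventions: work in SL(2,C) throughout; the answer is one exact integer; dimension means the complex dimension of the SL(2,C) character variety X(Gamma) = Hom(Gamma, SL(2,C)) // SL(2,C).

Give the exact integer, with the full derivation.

Gamma = F_26 has 26 generators and no relators.
So Z^1 = (sl_2)^26 in full: dim Z^1 = 78.
Irreducibility makes the coboundary map sl_2 -> Z^1 injective (trivial centralizer), so dim B^1 = 3.
dim X = dim H^1 = dim Z^1 - dim B^1 = 78 - 3 = 75.

75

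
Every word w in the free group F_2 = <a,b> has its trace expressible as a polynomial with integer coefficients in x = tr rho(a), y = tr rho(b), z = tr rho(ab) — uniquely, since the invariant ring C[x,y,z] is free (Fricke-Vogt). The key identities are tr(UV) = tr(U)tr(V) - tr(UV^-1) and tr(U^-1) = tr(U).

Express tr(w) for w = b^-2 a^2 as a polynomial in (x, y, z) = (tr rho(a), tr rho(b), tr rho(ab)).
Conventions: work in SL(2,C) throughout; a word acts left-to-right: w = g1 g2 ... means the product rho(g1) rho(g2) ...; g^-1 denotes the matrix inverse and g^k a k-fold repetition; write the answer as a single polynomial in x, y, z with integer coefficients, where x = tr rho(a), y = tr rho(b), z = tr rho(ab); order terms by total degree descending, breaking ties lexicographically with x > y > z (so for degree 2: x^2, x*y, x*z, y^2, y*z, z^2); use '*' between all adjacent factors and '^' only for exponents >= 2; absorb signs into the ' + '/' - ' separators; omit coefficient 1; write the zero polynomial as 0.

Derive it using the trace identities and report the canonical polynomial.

use: trace(a^2) = trace(a)*trace(a) - trace(1)  (reduce the a square) = x^2 - 2
apply: trace(a^2 b) = trace(a)*trace(b a) - trace(b)  (reduce the a square) = x*z - y
use: trace(a^2 b^-1) = trace(a^2)*trace(b) - trace(a^2 b)  (eliminate b^-1) = x^2*y - x*z - y
trace(b^-2 a^2) = trace(a^2 b^-1)*trace(b) - trace(a^2)  (eliminate b^-1) = x^2*y^2 - x*y*z - x^2 - y^2 + 2

x^2*y^2 - x*y*z - x^2 - y^2 + 2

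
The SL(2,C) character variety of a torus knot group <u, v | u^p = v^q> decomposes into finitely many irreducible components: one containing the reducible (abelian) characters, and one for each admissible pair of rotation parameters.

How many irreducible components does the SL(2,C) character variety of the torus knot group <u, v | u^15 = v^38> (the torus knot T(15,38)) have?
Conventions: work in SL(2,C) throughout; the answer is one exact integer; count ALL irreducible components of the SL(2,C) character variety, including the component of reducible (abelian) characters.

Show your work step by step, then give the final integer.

For T(15,38): irreducibility forces the central element u^15 = v^38 to one of +I, -I.
So on each irreducible component the traces are pinned: tr(u) = 2*cos(pi*alpha/15) with 1 <= alpha <= 14, tr(v) = 2*cos(pi*beta/38) with 1 <= beta <= 37.
u^15 = (-1)^alpha I and v^38 = (-1)^beta I must agree, so alpha and beta have equal parity.
Enumerate parity-matched pairs: 7*19 odd-odd plus 7*18 even-even gives 259.
That is 259 components of irreducible characters, and with the reducible (abelian) component the total is 260.

260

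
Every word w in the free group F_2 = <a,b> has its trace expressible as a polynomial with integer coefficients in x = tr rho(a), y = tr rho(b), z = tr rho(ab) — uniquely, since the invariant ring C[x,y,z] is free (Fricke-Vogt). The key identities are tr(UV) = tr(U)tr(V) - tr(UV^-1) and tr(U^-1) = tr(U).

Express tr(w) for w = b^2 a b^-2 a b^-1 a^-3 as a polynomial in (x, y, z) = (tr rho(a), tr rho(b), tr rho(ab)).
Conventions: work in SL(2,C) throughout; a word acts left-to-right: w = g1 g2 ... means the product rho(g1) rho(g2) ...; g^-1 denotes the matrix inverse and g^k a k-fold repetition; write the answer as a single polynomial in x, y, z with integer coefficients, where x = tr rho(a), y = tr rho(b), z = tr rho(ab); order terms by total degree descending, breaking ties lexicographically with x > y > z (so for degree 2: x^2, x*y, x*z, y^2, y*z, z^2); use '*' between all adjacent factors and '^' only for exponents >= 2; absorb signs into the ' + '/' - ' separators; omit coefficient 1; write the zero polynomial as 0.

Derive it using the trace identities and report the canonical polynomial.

trace(a^2 b) = trace(a)*trace(b a) - trace(b)   [square of a] = x*z - y
trace(a^2) = trace(a)*trace(a) - trace(1)   [square of a] = x^2 - 2
trace(a b^2 a) = trace(b)*trace(a^2 b) - trace(a^2)   [square of b] = x*y*z - x^2 - y^2 + 2
trace(a b a b) = trace(b a)*trace(b a) - trace(1)   [split at a repeated b] = z^2 - 2
trace(a b^2 a b) = trace(b)*trace(a b a b) - trace(a b a)   [square of b] = y*z^2 - x*z - y
use: trace(b^2 a b^-1 a) = trace(a b^2 a)*trace(b) - trace(a b^2 a b)   [inverse elimination on b] = x*y^2*z - x^2*y - y^3 - y*z^2 + x*z + 3*y
trace(a^-1 b^2 a b^-1) = trace(b^2 a b^-1)*trace(a) - trace(b^2 a b^-1 a)   [inverse elimination on a] = -x*y^2*z + x^2*y + y^3 + y*z^2 - 3*y
trace(b a b) = trace(b)*trace(a b) - trace(a)   [square of b] = y*z - x
use: trace(b^3 a) = trace(b)*trace(b a b) - trace(b a)   [square of b] = y^2*z - x*y - z
apply: trace(b^2) = trace(b)*trace(b) - trace(1)   [square of b] = y^2 - 2
use: trace(b^3) = trace(b)*trace(b^2) - trace(b)   [square of b] = y^3 - 3*y
trace(b^2 a^2 b) = trace(a)*trace(b^3 a) - trace(b^3)   [square of a] = x*y^2*z - x^2*y - y^3 - x*z + 3*y
trace(a^2 b a b) = trace(a)*trace(b a b a) - trace(b a b)   [square of a] = x*z^2 - y*z - x
apply: trace(a^2 b a) = trace(a)*trace(b a^2) - trace(b a)   [square of a] = x^2*z - x*y - z
trace(b^2 a^2 b a) = trace(b)*trace(a^2 b a b) - trace(a^2 b a)   [square of b] = x*y*z^2 - x^2*z - y^2*z + z
trace(a b a^-1 b^2 a) = trace(b^2 a^2 b)*trace(a) - trace(b^2 a^2 b a)   [inverse elimination on a] = x^2*y^2*z - x^3*y - x*y^3 - x*y*z^2 + y^2*z + 3*x*y - z
trace(b^2 a b a b) = trace(b)*trace(b a b a b) - trace(b a b a)   [square of b] = y^2*z^2 - x*y*z - y^2 - z^2 + 2
trace(a b a b a b) = trace(a b a b)*trace(a b) - trace(b a)   [split at a repeated a] = z^3 - 3*z
trace(b^2 a b a b a) = trace(b)*trace(a b a b a b) - trace(a b a b a)   [square of b] = y*z^3 - x*z^2 - 2*y*z + x
trace(a b a^-1 b^2 a b) = trace(b^2 a b a b)*trace(a) - trace(b^2 a b a b a)   [inverse elimination on a] = x*y^2*z^2 - x^2*y*z - y*z^3 - x*y^2 + 2*y*z + x
trace(a^-1 b^2 a b^-1 a b) = trace(a b a^-1 b^2 a)*trace(b) - trace(a b a^-1 b^2 a b)   [inverse elimination on b] = x^2*y^3*z - x^3*y^2 - x*y^4 - 2*x*y^2*z^2 + x^2*y*z + y^3*z + y*z^3 + 4*x*y^2 - 3*y*z - x
trace(b^2 a b^-1 a b) = trace(a b^3 a)*trace(b) - trace(a b^3 a b)   [inverse elimination on b] = x*y^3*z - x^2*y^2 - y^4 - y^2*z^2 + 4*y^2 + z^2 - 2
apply: trace(a^-2 b^2 a b^-1 a b) = trace(a^-1 b^2 a b^-1 a b)*trace(a) - trace(a^-1 b^2 a b^-1 a b a)   [inverse elimination on a] = x^3*y^3*z - x^4*y^2 - x^2*y^4 - 2*x^2*y^2*z^2 + x^3*y*z + x*y*z^3 + 5*x^2*y^2 + y^4 + y^2*z^2 - 3*x*y*z - x^2 - 4*y^2 - z^2 + 2
use: trace(a^-2 b^2 a b^-1 a b^-1) = trace(a^-2 b^2 a b^-1 a)*trace(b) - trace(a^-2 b^2 a b^-1 a b)   [inverse elimination on b] = -x^3*y^3*z + x^4*y^2 + x^2*y^4 + 2*x^2*y^2*z^2 - x^3*y*z - x*y^3*z - x*y*z^3 - 4*x^2*y^2 + 3*x*y*z + x^2 + y^2 + z^2 - 2
use: trace(a^-1 b^2 a b^-1 a b^-1) = trace(a^-1 b^2 a b^-1 a)*trace(b) - trace(a^-1 b^2 a b^-1 a b)   [inverse elimination on b] = -x^2*y^3*z + x^3*y^2 + x*y^4 + 2*x*y^2*z^2 - x^2*y*z - y^3*z - y*z^3 - 4*x*y^2 + 4*y*z + x
use: trace(a b^-1 a^-3 b^2 a b^-1) = trace(a^-2 b^2 a b^-1 a b^-1)*trace(a) - trace(a^-2 b^2 a b^-1 a b^-1 a)   [inverse elimination on a] = -x^4*y^3*z + x^5*y^2 + x^3*y^4 + 2*x^3*y^2*z^2 - x^4*y*z - x^2*y*z^3 - 5*x^3*y^2 - x*y^4 - 2*x*y^2*z^2 + 4*x^2*y*z + y^3*z + y*z^3 + x^3 + 5*x*y^2 + x*z^2 - 4*y*z - 3*x
trace(a^-1 b^2) = trace(b^2)*trace(a) - trace(b^2 a)   [inverse elimination on a] = x*y^2 - y*z - x
trace(b^2 a^2 b a^-2) = trace(b^2 a^2 b a^-1)*trace(a) - trace(b^2 a^2 b)   [inverse elimination on a] = x^3*y^2*z - x^4*y - x^2*y^3 - x^2*y*z^2 + 4*x^2*y + y^3 - 3*y
trace(a^-3 b^2 a^2 b) = trace(b^2 a^2 b a^-2)*trace(a) - trace(b^2 a^2 b a^-1)   [inverse elimination on a] = x^4*y^2*z - x^5*y - x^3*y^3 - x^3*y*z^2 - x^2*y^2*z + 5*x^3*y + 2*x*y^3 + x*y*z^2 - y^2*z - 6*x*y + z
trace(a b^-1 a^-3 b^2 a) = trace(a^-3 b^2 a^2)*trace(b) - trace(a^-3 b^2 a^2 b)   [inverse elimination on b] = -x^4*y^2*z + x^5*y + x^3*y^3 + x^3*y*z^2 + x^2*y^2*z - 5*x^3*y - x*y^3 - x*y*z^2 + 5*x*y - z
use: trace(b^2 a b^-2 a b^-1 a^-3) = trace(a b^-1 a^-3 b^2 a b^-1)*trace(b) - trace(a b^-1 a^-3 b^2 a)   [inverse elimination on b] = -x^4*y^4*z + x^5*y^3 + x^3*y^5 + 2*x^3*y^3*z^2 - x^2*y^2*z^3 - x^5*y - 6*x^3*y^3 - x^3*y*z^2 - x*y^5 - 2*x*y^3*z^2 + 3*x^2*y^2*z + y^4*z + y^2*z^3 + 6*x^3*y + 6*x*y^3 + 2*x*y*z^2 - 4*y^2*z - 8*x*y + z

-x^4*y^4*z + x^5*y^3 + x^3*y^5 + 2*x^3*y^3*z^2 - x^2*y^2*z^3 - x^5*y - 6*x^3*y^3 - x^3*y*z^2 - x*y^5 - 2*x*y^3*z^2 + 3*x^2*y^2*z + y^4*z + y^2*z^3 + 6*x^3*y + 6*x*y^3 + 2*x*y*z^2 - 4*y^2*z - 8*x*y + z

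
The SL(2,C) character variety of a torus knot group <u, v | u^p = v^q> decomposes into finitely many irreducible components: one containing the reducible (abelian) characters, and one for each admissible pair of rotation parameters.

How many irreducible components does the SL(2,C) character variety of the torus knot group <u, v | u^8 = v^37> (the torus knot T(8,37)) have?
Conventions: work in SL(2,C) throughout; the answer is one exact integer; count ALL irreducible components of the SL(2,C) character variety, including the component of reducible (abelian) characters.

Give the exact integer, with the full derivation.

127

In the torus knot group T(8,37), u^8 = v^37 is central, so an irreducible representation sends it to +I or -I (Schur).
So on each irreducible component the traces are pinned: tr(u) = 2*cos(pi*alpha/8) with 1 <= alpha <= 7, tr(v) = 2*cos(pi*beta/37) with 1 <= beta <= 36.
The two central values (-1)^alpha I and (-1)^beta I must be the same matrix, so alpha and beta share a parity.
count pairs: odd alpha (4 choices) x odd beta (18), plus even alpha (3) x even beta (18): 4*18 + 3*18 = 126.
That is 126 components of irreducible characters, and with the reducible (abelian) component the total is 127.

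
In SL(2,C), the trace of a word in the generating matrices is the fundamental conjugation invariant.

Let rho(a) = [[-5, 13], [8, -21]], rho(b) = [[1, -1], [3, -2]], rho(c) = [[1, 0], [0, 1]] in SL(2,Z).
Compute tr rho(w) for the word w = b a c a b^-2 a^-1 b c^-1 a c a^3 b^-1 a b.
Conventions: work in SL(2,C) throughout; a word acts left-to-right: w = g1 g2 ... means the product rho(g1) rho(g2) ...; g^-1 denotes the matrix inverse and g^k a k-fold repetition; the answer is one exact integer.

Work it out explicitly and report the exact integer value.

rho(b) = [[1, -1], [3, -2]]
... * rho(a) = [[-5, 13], [8, -21]]  ->  [[-13, 34], [-31, 81]]
... * rho(c) = [[1, 0], [0, 1]]  ->  [[-13, 34], [-31, 81]]
... * rho(a) = [[-5, 13], [8, -21]]  ->  [[337, -883], [803, -2104]]
... * rho(b^-1) = [[-2, 1], [-3, 1]]  ->  [[1975, -546], [4706, -1301]]
... * rho(b^-1) = [[-2, 1], [-3, 1]]  ->  [[-2312, 1429], [-5509, 3405]]
... * rho(a^-1) = [[-21, -13], [-8, -5]]  ->  [[37120, 22911], [88449, 54592]]
... * rho(b) = [[1, -1], [3, -2]]  ->  [[105853, -82942], [252225, -197633]]
... * rho(c^-1) = [[1, 0], [0, 1]]  ->  [[105853, -82942], [252225, -197633]]
... * rho(a) = [[-5, 13], [8, -21]]  ->  [[-1192801, 3117871], [-2842189, 7429218]]
... * rho(c) = [[1, 0], [0, 1]]  ->  [[-1192801, 3117871], [-2842189, 7429218]]
... * rho(a) = [[-5, 13], [8, -21]]  ->  [[30906973, -80981704], [73644689, -192962035]]
... * rho(a) = [[-5, 13], [8, -21]]  ->  [[-802388497, 2102406433], [-1911919725, 5009583692]]
... * rho(a) = [[-5, 13], [8, -21]]  ->  [[20831193949, -54581585554], [49636268161, -130056213957]]
... * rho(b^-1) = [[-2, 1], [-3, 1]]  ->  [[122082368764, -33750391605], [290896105549, -80419945796]]
... * rho(a) = [[-5, 13], [8, -21]]  ->  [[-880414976660, 2295829017637], [-2097840094113, 5470468233853]]
... * rho(b) = [[1, -1], [3, -2]]  ->  [[6007072076251, -3711243058614], [14313564607446, -8843096373593]]
tr = 6007072076251 + -8843096373593 = -2836024297342

-2836024297342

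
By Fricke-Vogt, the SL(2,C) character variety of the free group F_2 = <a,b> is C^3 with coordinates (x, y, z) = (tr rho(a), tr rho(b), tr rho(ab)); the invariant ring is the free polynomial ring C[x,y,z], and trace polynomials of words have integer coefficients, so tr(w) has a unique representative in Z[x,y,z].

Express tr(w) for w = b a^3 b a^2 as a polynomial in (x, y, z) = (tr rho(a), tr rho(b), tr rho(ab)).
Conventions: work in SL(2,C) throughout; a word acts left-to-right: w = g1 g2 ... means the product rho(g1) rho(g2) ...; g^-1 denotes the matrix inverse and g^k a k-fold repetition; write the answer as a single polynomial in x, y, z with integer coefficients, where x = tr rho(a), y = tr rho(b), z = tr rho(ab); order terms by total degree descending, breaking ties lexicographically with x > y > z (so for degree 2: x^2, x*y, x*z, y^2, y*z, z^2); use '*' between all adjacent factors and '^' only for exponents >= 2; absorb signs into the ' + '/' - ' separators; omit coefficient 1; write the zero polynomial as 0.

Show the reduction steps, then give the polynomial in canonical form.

so trace(b a b a) = trace(a b)*trace(a b) - trace(1)   [split at repeated a] = z^2 - 2
trace(b a b) = trace(b)*trace(a b) - trace(a) = y*z - x
so trace(b a^2 b a) = trace(a)*trace(b a b a) - trace(b a b) = x*z^2 - y*z - x
so trace(a^2 b) = trace(a)*trace(b a) - trace(b) = x*z - y
so trace(a^2) = trace(a)*trace(a) - trace(1) = x^2 - 2
trace(b a^2 b) = trace(b)*trace(a^2 b) - trace(a^2) = x*y*z - x^2 - y^2 + 2
so trace(b a^2 b a^2) = trace(a)*trace(b a^2 b a) - trace(b a^2 b) = x^2*z^2 - 2*x*y*z + y^2 - 2
trace(b a^3 b a^2) = trace(a)*trace(b a^2 b a^2) - trace(b a^2 b a) = x^3*z^2 - 2*x^2*y*z + x*y^2 - x*z^2 + y*z - x

x^3*z^2 - 2*x^2*y*z + x*y^2 - x*z^2 + y*z - x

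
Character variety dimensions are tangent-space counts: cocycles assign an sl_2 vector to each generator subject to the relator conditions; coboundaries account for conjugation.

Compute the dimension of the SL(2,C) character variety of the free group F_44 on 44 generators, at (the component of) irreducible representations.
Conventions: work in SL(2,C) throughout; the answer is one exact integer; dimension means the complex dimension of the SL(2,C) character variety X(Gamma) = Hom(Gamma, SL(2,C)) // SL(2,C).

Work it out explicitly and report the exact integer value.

129

The free group F_44: 44 generators, no relators.
A cocycle picks one sl_2 vector per generator freely, giving dim Z^1 = 3*44 = 132.
Irreducibility makes the coboundary map sl_2 -> Z^1 injective (trivial centralizer), so dim B^1 = 3.
dim H^1 = 132 - 3 = 129, which is dim X.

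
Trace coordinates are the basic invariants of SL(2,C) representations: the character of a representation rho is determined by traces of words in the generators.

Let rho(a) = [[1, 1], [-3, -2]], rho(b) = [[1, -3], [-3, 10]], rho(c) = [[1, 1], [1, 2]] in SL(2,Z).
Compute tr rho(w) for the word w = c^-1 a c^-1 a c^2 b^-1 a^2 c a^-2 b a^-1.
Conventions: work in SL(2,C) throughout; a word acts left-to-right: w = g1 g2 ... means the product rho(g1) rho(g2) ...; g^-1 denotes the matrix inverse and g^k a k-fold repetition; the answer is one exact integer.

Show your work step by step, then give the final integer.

21883

rho(c^-1) = [[2, -1], [-1, 1]]
... * rho(a) = [[1, 1], [-3, -2]]  ->  [[5, 4], [-4, -3]]
... * rho(c^-1) = [[2, -1], [-1, 1]]  ->  [[6, -1], [-5, 1]]
... * rho(a) = [[1, 1], [-3, -2]]  ->  [[9, 8], [-8, -7]]
... * rho(c) = [[1, 1], [1, 2]]  ->  [[17, 25], [-15, -22]]
... * rho(c) = [[1, 1], [1, 2]]  ->  [[42, 67], [-37, -59]]
... * rho(b^-1) = [[10, 3], [3, 1]]  ->  [[621, 193], [-547, -170]]
... * rho(a) = [[1, 1], [-3, -2]]  ->  [[42, 235], [-37, -207]]
... * rho(a) = [[1, 1], [-3, -2]]  ->  [[-663, -428], [584, 377]]
... * rho(c) = [[1, 1], [1, 2]]  ->  [[-1091, -1519], [961, 1338]]
... * rho(a^-1) = [[-2, -1], [3, 1]]  ->  [[-2375, -428], [2092, 377]]
... * rho(a^-1) = [[-2, -1], [3, 1]]  ->  [[3466, 1947], [-3053, -1715]]
... * rho(b) = [[1, -3], [-3, 10]]  ->  [[-2375, 9072], [2092, -7991]]
... * rho(a^-1) = [[-2, -1], [3, 1]]  ->  [[31966, 11447], [-28157, -10083]]
tr = 31966 + -10083 = 21883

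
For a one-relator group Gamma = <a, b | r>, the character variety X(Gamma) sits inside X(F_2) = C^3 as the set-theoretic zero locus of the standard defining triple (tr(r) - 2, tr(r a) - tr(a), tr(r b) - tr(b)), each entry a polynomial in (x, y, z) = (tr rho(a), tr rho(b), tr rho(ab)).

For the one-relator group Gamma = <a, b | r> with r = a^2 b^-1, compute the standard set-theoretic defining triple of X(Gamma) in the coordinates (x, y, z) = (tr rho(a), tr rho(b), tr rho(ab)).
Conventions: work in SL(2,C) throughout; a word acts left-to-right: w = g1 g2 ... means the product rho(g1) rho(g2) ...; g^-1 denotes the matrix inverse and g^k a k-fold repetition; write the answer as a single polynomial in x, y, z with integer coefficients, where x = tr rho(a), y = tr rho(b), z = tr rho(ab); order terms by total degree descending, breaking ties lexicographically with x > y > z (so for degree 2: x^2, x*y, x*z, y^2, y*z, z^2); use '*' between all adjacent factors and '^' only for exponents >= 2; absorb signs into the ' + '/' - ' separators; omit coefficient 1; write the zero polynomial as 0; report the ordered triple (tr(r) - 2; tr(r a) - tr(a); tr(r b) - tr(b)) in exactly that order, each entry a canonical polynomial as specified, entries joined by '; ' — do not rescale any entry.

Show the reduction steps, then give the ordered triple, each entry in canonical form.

tr(a^2) = tr(a) * tr(a) - tr(1)  (reduce the a square) = x^2 - 2
tr(a^2 b) = tr(a) * tr(b a) - tr(b)  (reduce the a square) = x*z - y
tr(a^2 b^-1) = tr(a^2) * tr(b) - tr(a^2 b)  (eliminate b^-1) = x^2*y - x*z - y
tr(a^3) = tr(a) * tr(a^2) - tr(a)   [square of a] = x^3 - 3*x
tr(a^3 b) = tr(a) * tr(a b a) - tr(a b)   [square of a] = x^2*z - x*y - z
tr(a^2 b^-1 a) = tr(a^3) * tr(b) - tr(a^3 b)   [inverse elimination on b] = x^3*y - x^2*z - 2*x*y + z
assemble the triple (tr(r) - 2; tr(r a) - x; tr(r b) - y)

x^2*y - x*z - y - 2; x^3*y - x^2*z - 2*x*y - x + z; x^2 - y - 2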